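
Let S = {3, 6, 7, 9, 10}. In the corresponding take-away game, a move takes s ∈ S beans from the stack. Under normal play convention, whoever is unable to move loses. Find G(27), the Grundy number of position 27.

0

n :  0  1  2  3  4  5  6  7  8  9 10 11 12 13 14 15 16 17 18 19 20 21 22 23 24 25 26 27
G :  0  0  0  1  1  1  2  2  2  3  3  3  4  0  0  0  1  1  1  2  2  2  3  3  3  4  0  0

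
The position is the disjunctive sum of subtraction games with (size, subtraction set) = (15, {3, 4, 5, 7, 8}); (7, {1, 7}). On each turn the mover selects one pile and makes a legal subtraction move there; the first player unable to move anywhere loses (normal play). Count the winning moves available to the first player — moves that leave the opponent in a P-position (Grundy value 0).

Pile A, S = {3, 4, 5, 7, 8}:
n :  0  1  2  3  4  5  6  7  8  9 10 11 12 13 14 15
G :  0  0  0  1  1  1  2  2  2  3  3  0  0  0  1  1
G_A(15) = 1.
Pile B, S = {1, 7}:
G(0) = 0
G(1) = mex{0} = 1
G(2) = mex{1} = 0
G(3) = mex{0} = 1
G(4) = mex{1} = 0
G(5) = mex{0} = 1
G(6) = mex{1} = 0
G(7) = mex{0,0} = 1
G_B(7) = 1.
Combined Grundy value = 1 ⊕ 1 = 0.
A winning move leaves total XOR = 0, i.e. changes one component's Grundy value g to g ⊕ X where X is the current total.
Pile A: target g' = 1⊕0 = 1, but every legal move changes the Grundy value (mex property), so 0 moves.
Pile B: target g' = 1⊕0 = 1, but every legal move changes the Grundy value (mex property), so 0 moves.

0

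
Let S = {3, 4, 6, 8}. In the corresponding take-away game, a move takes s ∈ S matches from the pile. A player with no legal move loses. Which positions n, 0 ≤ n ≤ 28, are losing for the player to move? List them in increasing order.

0, 1, 2, 11, 12, 13, 22, 23, 24

n :  0  1  2  3  4  5  6  7  8  9 10 11 12 13 14 15 16 17 18 19 20 21 22 23 24 25 26 27 28
G :  0  0  0  1  1  1  2  2  2  3  3  0  0  0  1  1  1  2  2  2  3  3  0  0  0  1  1  1  2
P-positions are exactly the n with G(n) = 0.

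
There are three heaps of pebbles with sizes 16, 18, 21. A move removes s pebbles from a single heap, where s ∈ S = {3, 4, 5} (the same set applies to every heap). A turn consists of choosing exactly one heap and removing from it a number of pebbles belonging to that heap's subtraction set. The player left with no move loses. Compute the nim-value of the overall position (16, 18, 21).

All heaps use S = {3, 4, 5}:
n :  0  1  2  3  4  5  6  7  8  9 10 11 12 13 14 15 16 17 18 19 20 21
G :  0  0  0  1  1  1  2  2  0  0  0  1  1  1  2  2  0  0  0  1  1  1
Heap A: G(16) = 0.
Heap B: G(18) = 0.
Heap C: G(21) = 1.
Combined Grundy value = 0 ⊕ 0 ⊕ 1 = 1.

1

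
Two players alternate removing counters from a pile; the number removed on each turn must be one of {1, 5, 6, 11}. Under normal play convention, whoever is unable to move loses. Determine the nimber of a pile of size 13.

1

n :  0  1  2  3  4  5  6  7  8  9 10 11 12 13
G :  0  1  0  1  0  1  2  3  2  3  2  3  0  1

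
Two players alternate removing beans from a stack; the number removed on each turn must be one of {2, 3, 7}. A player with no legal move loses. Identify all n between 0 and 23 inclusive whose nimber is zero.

G(0) = 0
G(1) = mex{} = 0
G(2) = mex{0} = 1
G(3) = mex{0,0} = 1
G(4) = mex{1,0} = 2
G(5) = mex{1,1} = 0
G(6) = mex{2,1} = 0
G(7) = mex{0,2,0} = 1
G(8) = mex{0,0,0} = 1
G(9) = mex{1,0,1} = 2
G(10) = mex{1,1,1} = 0
G(11) = mex{2,1,2} = 0
G(12) = mex{0,2,0} = 1
G(13) = mex{0,0,0} = 1
G(14) = mex{1,0,1} = 2
G(15) = mex{1,1,1} = 0
G(16) = mex{2,1,2} = 0
G(17) = mex{0,2,0} = 1
G(18) = mex{0,0,0} = 1
G(19) = mex{1,0,1} = 2
G(20) = mex{1,1,1} = 0
G(21) = mex{2,1,2} = 0
G(22) = mex{0,2,0} = 1
G(23) = mex{0,0,0} = 1
P-positions are exactly the n with G(n) = 0.

0, 1, 5, 6, 10, 11, 15, 16, 20, 21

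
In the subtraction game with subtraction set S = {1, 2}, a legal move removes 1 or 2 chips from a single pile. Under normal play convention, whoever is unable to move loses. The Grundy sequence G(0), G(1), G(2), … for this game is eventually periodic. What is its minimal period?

3

G(0) = 0
G(1) = mex{0} = 1
G(2) = mex{1,0} = 2
G(3) = mex{2,1} = 0
G(4) = mex{0,2} = 1
G(5) = mex{1,0} = 2
G(6) = mex{2,1} = 0
G(7) = mex{0,2} = 1
G(8) = mex{1,0} = 2
G(9) = mex{2,1} = 0
G(10) = mex{0,2} = 1
G(11) = mex{1,0} = 2
G(12) = mex{2,1} = 0
G(13) = mex{0,2} = 1
G(14) = mex{1,0} = 2
G(n+3) = G(n) holds for n = 0,…,1 (a full window of length max(S) = 2), so the sequence is purely periodic with period 3.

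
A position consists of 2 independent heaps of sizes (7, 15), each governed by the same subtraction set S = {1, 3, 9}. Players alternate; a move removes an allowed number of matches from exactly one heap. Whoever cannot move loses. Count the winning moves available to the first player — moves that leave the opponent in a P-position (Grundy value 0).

0

All heaps use S = {1, 3, 9}:
G(0) = 0
G(1) = mex{0} = 1
G(2) = mex{1} = 0
G(3) = mex{0,0} = 1
G(4) = mex{1,1} = 0
G(5) = mex{0,0} = 1
G(6) = mex{1,1} = 0
G(7) = mex{0,0} = 1
G(8) = mex{1,1} = 0
G(9) = mex{0,0,0} = 1
G(10) = mex{1,1,1} = 0
G(11) = mex{0,0,0} = 1
G(12) = mex{1,1,1} = 0
G(13) = mex{0,0,0} = 1
G(14) = mex{1,1,1} = 0
G(15) = mex{0,0,0} = 1
Heap A: G(7) = 1.
Heap B: G(15) = 1.
Combined Grundy value = 1 ⊕ 1 = 0.
A winning move leaves total XOR = 0, i.e. changes one component's Grundy value g to g ⊕ X where X is the current total.
Heap A: target g' = 1⊕0 = 1, but every legal move changes the Grundy value (mex property), so 0 moves.
Heap B: target g' = 1⊕0 = 1, but every legal move changes the Grundy value (mex property), so 0 moves.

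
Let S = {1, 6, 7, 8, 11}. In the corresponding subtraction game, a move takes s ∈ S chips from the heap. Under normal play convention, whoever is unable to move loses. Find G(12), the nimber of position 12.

4

G(0) = 0
G(1) = mex{0} = 1
G(2) = mex{1} = 0
G(3) = mex{0} = 1
G(4) = mex{1} = 0
G(5) = mex{0} = 1
G(6) = mex{1,0} = 2
G(7) = mex{2,1,0} = 3
G(8) = mex{3,0,1,0} = 2
G(9) = mex{2,1,0,1} = 3
G(10) = mex{3,0,1,0} = 2
G(11) = mex{2,1,0,1,0} = 3
G(12) = mex{3,2,1,0,1} = 4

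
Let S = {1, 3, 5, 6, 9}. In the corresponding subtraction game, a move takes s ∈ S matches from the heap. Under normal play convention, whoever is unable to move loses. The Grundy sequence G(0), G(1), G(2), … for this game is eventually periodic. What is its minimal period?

G(0) = 0
G(1) = mex{0} = 1
G(2) = mex{1} = 0
G(3) = mex{0,0} = 1
G(4) = mex{1,1} = 0
G(5) = mex{0,0,0} = 1
G(6) = mex{1,1,1,0} = 2
G(7) = mex{2,0,0,1} = 3
G(8) = mex{3,1,1,0} = 2
G(9) = mex{2,2,0,1,0} = 3
G(10) = mex{3,3,1,0,1} = 2
G(11) = mex{2,2,2,1,0} = 3
G(12) = mex{3,3,3,2,1} = 0
G(13) = mex{0,2,2,3,0} = 1
G(14) = mex{1,3,3,2,1} = 0
G(15) = mex{0,0,2,3,2} = 1
G(16) = mex{1,1,3,2,3} = 0
G(17) = mex{0,0,0,3,2} = 1
G(18) = mex{1,1,1,0,3} = 2
G(19) = mex{2,0,0,1,2} = 3
G(20) = mex{3,1,1,0,3} = 2
G(21) = mex{2,2,0,1,0} = 3
G(22) = mex{3,3,1,0,1} = 2
G(23) = mex{2,2,2,1,0} = 3
G(24) = mex{3,3,3,2,1} = 0
G(25) = mex{0,2,2,3,0} = 1
G(n+12) = G(n) holds for n = 0,…,8 (a full window of length max(S) = 9), so the sequence is purely periodic with period 12.

12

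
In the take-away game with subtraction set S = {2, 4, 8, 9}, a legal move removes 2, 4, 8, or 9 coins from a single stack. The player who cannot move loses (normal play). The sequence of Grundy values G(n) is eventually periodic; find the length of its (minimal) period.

G(0) = 0
G(1) = mex{} = 0
G(2) = mex{0} = 1
G(3) = mex{0} = 1
G(4) = mex{1,0} = 2
G(5) = mex{1,0} = 2
G(6) = mex{2,1} = 0
G(7) = mex{2,1} = 0
G(8) = mex{0,2,0} = 1
G(9) = mex{0,2,0,0} = 1
G(10) = mex{1,0,1,0} = 2
G(11) = mex{1,0,1,1} = 2
G(12) = mex{2,1,2,1} = 0
G(13) = mex{2,1,2,2} = 0
G(14) = mex{0,2,0,2} = 1
G(15) = mex{0,2,0,0} = 1
G(16) = mex{1,0,1,0} = 2
G(n+6) = G(n) holds for n = 0,…,8 (a full window of length max(S) = 9), so the sequence is purely periodic with period 6.

6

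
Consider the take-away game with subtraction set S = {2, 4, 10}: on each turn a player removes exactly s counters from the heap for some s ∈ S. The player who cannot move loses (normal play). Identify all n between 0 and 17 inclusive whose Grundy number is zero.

0, 1, 6, 7, 12, 13

G(0) = 0
G(1) = mex{} = 0
G(2) = mex{0} = 1
G(3) = mex{0} = 1
G(4) = mex{1,0} = 2
G(5) = mex{1,0} = 2
G(6) = mex{2,1} = 0
G(7) = mex{2,1} = 0
G(8) = mex{0,2} = 1
G(9) = mex{0,2} = 1
G(10) = mex{1,0,0} = 2
G(11) = mex{1,0,0} = 2
G(12) = mex{2,1,1} = 0
G(13) = mex{2,1,1} = 0
G(14) = mex{0,2,2} = 1
G(15) = mex{0,2,2} = 1
G(16) = mex{1,0,0} = 2
G(17) = mex{1,0,0} = 2
P-positions are exactly the n with G(n) = 0.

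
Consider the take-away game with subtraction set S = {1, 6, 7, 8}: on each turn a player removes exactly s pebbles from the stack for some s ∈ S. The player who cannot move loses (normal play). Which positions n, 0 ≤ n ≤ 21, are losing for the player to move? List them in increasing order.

0, 2, 4, 13, 15, 17

n :  0  1  2  3  4  5  6  7  8  9 10 11 12 13 14 15 16 17 18 19 20 21
G :  0  1  0  1  0  1  2  3  2  3  2  3  4  0  1  0  1  0  1  2  3  2
P-positions are exactly the n with G(n) = 0.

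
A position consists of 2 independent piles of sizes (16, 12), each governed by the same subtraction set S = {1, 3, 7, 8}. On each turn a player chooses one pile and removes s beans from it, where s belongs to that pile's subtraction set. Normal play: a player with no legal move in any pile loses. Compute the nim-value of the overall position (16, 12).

3

All piles use S = {1, 3, 7, 8}:
G(0) = 0
G(1) = mex{0} = 1
G(2) = mex{1} = 0
G(3) = mex{0,0} = 1
G(4) = mex{1,1} = 0
G(5) = mex{0,0} = 1
G(6) = mex{1,1} = 0
G(7) = mex{0,0,0} = 1
G(8) = mex{1,1,1,0} = 2
G(9) = mex{2,0,0,1} = 3
G(10) = mex{3,1,1,0} = 2
G(11) = mex{2,2,0,1} = 3
G(12) = mex{3,3,1,0} = 2
G(13) = mex{2,2,0,1} = 3
G(14) = mex{3,3,1,0} = 2
G(15) = mex{2,2,2,1} = 0
G(16) = mex{0,3,3,2} = 1
Pile A: G(16) = 1.
Pile B: G(12) = 2.
Combined Grundy value = 1 ⊕ 2 = 3.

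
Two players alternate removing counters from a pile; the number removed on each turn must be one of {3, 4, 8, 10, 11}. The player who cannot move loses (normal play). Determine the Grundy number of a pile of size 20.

2

G(0) = 0
G(1) = mex{} = 0
G(2) = mex{} = 0
G(3) = mex{0} = 1
G(4) = mex{0,0} = 1
G(5) = mex{0,0} = 1
G(6) = mex{1,0} = 2
G(7) = mex{1,1} = 0
G(8) = mex{1,1,0} = 2
G(9) = mex{2,1,0} = 3
G(10) = mex{0,2,0,0} = 1
G(11) = mex{2,0,1,0,0} = 3
G(12) = mex{3,2,1,0,0} = 4
G(13) = mex{1,3,1,1,0} = 2
G(14) = mex{3,1,2,1,1} = 0
G(15) = mex{4,3,0,1,1} = 2
G(16) = mex{2,4,2,2,1} = 0
G(17) = mex{0,2,3,0,2} = 1
G(18) = mex{2,0,1,2,0} = 3
G(19) = mex{0,2,3,3,2} = 1
G(20) = mex{1,0,4,1,3} = 2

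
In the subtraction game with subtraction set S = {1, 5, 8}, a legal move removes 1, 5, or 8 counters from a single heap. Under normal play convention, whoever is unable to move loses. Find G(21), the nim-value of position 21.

2

G(0) = 0
G(1) = mex{0} = 1
G(2) = mex{1} = 0
G(3) = mex{0} = 1
G(4) = mex{1} = 0
G(5) = mex{0,0} = 1
G(6) = mex{1,1} = 0
G(7) = mex{0,0} = 1
G(8) = mex{1,1,0} = 2
G(9) = mex{2,0,1} = 3
G(10) = mex{3,1,0} = 2
G(11) = mex{2,0,1} = 3
G(12) = mex{3,1,0} = 2
G(13) = mex{2,2,1} = 0
G(14) = mex{0,3,0} = 1
G(15) = mex{1,2,1} = 0
G(16) = mex{0,3,2} = 1
G(17) = mex{1,2,3} = 0
G(18) = mex{0,0,2} = 1
G(19) = mex{1,1,3} = 0
G(20) = mex{0,0,2} = 1
G(21) = mex{1,1,0} = 2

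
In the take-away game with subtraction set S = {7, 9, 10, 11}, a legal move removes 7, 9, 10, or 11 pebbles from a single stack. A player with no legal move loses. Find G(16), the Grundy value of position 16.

2

n :  0  1  2  3  4  5  6  7  8  9 10 11 12 13 14 15 16
G :  0  0  0  0  0  0  0  1  1  1  1  1  1  1  2  2  2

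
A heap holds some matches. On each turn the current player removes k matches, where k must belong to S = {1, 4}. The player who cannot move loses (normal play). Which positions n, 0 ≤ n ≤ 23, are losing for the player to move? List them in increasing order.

0, 2, 5, 7, 10, 12, 15, 17, 20, 22

G(0) = 0
G(1) = mex{0} = 1
G(2) = mex{1} = 0
G(3) = mex{0} = 1
G(4) = mex{1,0} = 2
G(5) = mex{2,1} = 0
G(6) = mex{0,0} = 1
G(7) = mex{1,1} = 0
G(8) = mex{0,2} = 1
G(9) = mex{1,0} = 2
G(10) = mex{2,1} = 0
G(11) = mex{0,0} = 1
G(12) = mex{1,1} = 0
G(13) = mex{0,2} = 1
G(14) = mex{1,0} = 2
G(15) = mex{2,1} = 0
G(16) = mex{0,0} = 1
G(17) = mex{1,1} = 0
G(18) = mex{0,2} = 1
G(19) = mex{1,0} = 2
G(20) = mex{2,1} = 0
G(21) = mex{0,0} = 1
G(22) = mex{1,1} = 0
G(23) = mex{0,2} = 1
P-positions are exactly the n with G(n) = 0.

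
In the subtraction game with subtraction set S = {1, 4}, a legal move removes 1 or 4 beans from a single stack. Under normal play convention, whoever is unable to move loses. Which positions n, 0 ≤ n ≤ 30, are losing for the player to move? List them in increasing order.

0, 2, 5, 7, 10, 12, 15, 17, 20, 22, 25, 27, 30

n :  0  1  2  3  4  5  6  7  8  9 10 11 12 13 14 15 16 17 18 19 20 21 22 23 24 25 26 27 28 29 30
G :  0  1  0  1  2  0  1  0  1  2  0  1  0  1  2  0  1  0  1  2  0  1  0  1  2  0  1  0  1  2  0
P-positions are exactly the n with G(n) = 0.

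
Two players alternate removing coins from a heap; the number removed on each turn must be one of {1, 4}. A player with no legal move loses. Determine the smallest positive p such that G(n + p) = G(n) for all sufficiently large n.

5

n :  0  1  2  3  4  5  6  7  8  9 10 11 12 13 14
G :  0  1  0  1  2  0  1  0  1  2  0  1  0  1  2
G(n+5) = G(n) holds for n = 0,…,3 (a full window of length max(S) = 4), so the sequence is purely periodic with period 5.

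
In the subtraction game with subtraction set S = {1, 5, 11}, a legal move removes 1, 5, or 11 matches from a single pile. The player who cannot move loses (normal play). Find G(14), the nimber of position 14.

G(0) = 0
G(1) = mex{0} = 1
G(2) = mex{1} = 0
G(3) = mex{0} = 1
G(4) = mex{1} = 0
G(5) = mex{0,0} = 1
G(6) = mex{1,1} = 0
G(7) = mex{0,0} = 1
G(8) = mex{1,1} = 0
G(9) = mex{0,0} = 1
G(10) = mex{1,1} = 0
G(11) = mex{0,0,0} = 1
G(12) = mex{1,1,1} = 0
G(13) = mex{0,0,0} = 1
G(14) = mex{1,1,1} = 0

0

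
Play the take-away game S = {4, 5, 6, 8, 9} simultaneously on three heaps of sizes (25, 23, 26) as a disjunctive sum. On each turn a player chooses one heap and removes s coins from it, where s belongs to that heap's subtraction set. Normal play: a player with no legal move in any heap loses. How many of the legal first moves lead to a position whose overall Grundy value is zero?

All heaps use S = {4, 5, 6, 8, 9}:
G(0) = 0
G(1) = mex{} = 0
G(2) = mex{} = 0
G(3) = mex{} = 0
G(4) = mex{0} = 1
G(5) = mex{0,0} = 1
G(6) = mex{0,0,0} = 1
G(7) = mex{0,0,0} = 1
G(8) = mex{1,0,0,0} = 2
G(9) = mex{1,1,0,0,0} = 2
G(10) = mex{1,1,1,0,0} = 2
G(11) = mex{1,1,1,0,0} = 2
G(12) = mex{2,1,1,1,0} = 3
G(13) = mex{2,2,1,1,1} = 0
G(14) = mex{2,2,2,1,1} = 0
G(15) = mex{2,2,2,1,1} = 0
G(16) = mex{3,2,2,2,1} = 0
G(17) = mex{0,3,2,2,2} = 1
G(18) = mex{0,0,3,2,2} = 1
G(19) = mex{0,0,0,2,2} = 1
G(20) = mex{0,0,0,3,2} = 1
G(21) = mex{1,0,0,0,3} = 2
G(22) = mex{1,1,0,0,0} = 2
G(23) = mex{1,1,1,0,0} = 2
G(24) = mex{1,1,1,0,0} = 2
G(25) = mex{2,1,1,1,0} = 3
G(26) = mex{2,2,1,1,1} = 0
Heap A: G(25) = 3.
Heap B: G(23) = 2.
Heap C: G(26) = 0.
Combined Grundy value = 3 ⊕ 2 ⊕ 0 = 1.
A winning move leaves total XOR = 0, i.e. changes one component's Grundy value g to g ⊕ X where X is the current total.
Heap A: need g' = 3⊕1 = 2. Options: 25−4→G=2, 25−5→G=1, 25−6→G=1, 25−8→G=1, 25−9→G=0. Hits: 1.
Heap B: need g' = 2⊕1 = 3. Options: 23−4→G=1, 23−5→G=1, 23−6→G=1, 23−8→G=0, 23−9→G=0. Hits: 0.
Heap C: need g' = 0⊕1 = 1. Options: 26−4→G=2, 26−5→G=2, 26−6→G=1, 26−8→G=1, 26−9→G=1. Hits: 3.

4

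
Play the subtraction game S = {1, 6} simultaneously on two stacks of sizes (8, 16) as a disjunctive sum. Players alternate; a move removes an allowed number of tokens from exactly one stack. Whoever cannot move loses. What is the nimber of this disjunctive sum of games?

All stacks use S = {1, 6}:
G(0) = 0
G(1) = mex{0} = 1
G(2) = mex{1} = 0
G(3) = mex{0} = 1
G(4) = mex{1} = 0
G(5) = mex{0} = 1
G(6) = mex{1,0} = 2
G(7) = mex{2,1} = 0
G(8) = mex{0,0} = 1
G(9) = mex{1,1} = 0
G(10) = mex{0,0} = 1
G(11) = mex{1,1} = 0
G(12) = mex{0,2} = 1
G(13) = mex{1,0} = 2
G(14) = mex{2,1} = 0
G(15) = mex{0,0} = 1
G(16) = mex{1,1} = 0
Stack A: G(8) = 1.
Stack B: G(16) = 0.
Combined Grundy value = 1 ⊕ 0 = 1.

1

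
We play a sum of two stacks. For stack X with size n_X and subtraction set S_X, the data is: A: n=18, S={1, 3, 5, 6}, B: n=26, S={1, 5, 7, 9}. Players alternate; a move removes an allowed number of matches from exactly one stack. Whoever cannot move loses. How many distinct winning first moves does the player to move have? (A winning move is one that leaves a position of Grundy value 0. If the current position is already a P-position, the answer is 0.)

Stack A, S = {1, 3, 5, 6}:
n :  0  1  2  3  4  5  6  7  8  9 10 11 12 13 14 15 16 17 18
G :  0  1  0  1  0  1  2  3  2  3  2  0  1  0  1  0  1  2  3
G_A(18) = 3.
Stack B, S = {1, 5, 7, 9}:
n :  0  1  2  3  4  5  6  7  8  9 10 11 12 13 14 15 16 17 18 19 20 21 22 23 24 25 26
G :  0  1  0  1  0  1  0  1  0  1  0  1  0  1  0  1  0  1  0  1  0  1  0  1  0  1  0
G_B(26) = 0.
Combined Grundy value = 3 ⊕ 0 = 3.
A winning move leaves total XOR = 0, i.e. changes one component's Grundy value g to g ⊕ X where X is the current total.
Stack A: need g' = 3⊕3 = 0. Options: 18−1→G=2, 18−3→G=0, 18−5→G=0, 18−6→G=1. Hits: 2.
Stack B: need g' = 0⊕3 = 3. Options: 26−1→G=1, 26−5→G=1, 26−7→G=1, 26−9→G=1. Hits: 0.

2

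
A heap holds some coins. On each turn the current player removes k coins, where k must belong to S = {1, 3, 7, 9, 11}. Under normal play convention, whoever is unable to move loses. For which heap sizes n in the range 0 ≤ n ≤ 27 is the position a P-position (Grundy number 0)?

0, 2, 4, 6, 8, 10, 12, 14, 16, 18, 20, 22, 24, 26

G(0) = 0
G(1) = mex{0} = 1
G(2) = mex{1} = 0
G(3) = mex{0,0} = 1
G(4) = mex{1,1} = 0
G(5) = mex{0,0} = 1
G(6) = mex{1,1} = 0
G(7) = mex{0,0,0} = 1
G(8) = mex{1,1,1} = 0
G(9) = mex{0,0,0,0} = 1
G(10) = mex{1,1,1,1} = 0
G(11) = mex{0,0,0,0,0} = 1
G(12) = mex{1,1,1,1,1} = 0
G(13) = mex{0,0,0,0,0} = 1
G(14) = mex{1,1,1,1,1} = 0
G(15) = mex{0,0,0,0,0} = 1
G(16) = mex{1,1,1,1,1} = 0
G(17) = mex{0,0,0,0,0} = 1
G(18) = mex{1,1,1,1,1} = 0
G(19) = mex{0,0,0,0,0} = 1
G(20) = mex{1,1,1,1,1} = 0
G(21) = mex{0,0,0,0,0} = 1
G(22) = mex{1,1,1,1,1} = 0
G(23) = mex{0,0,0,0,0} = 1
G(24) = mex{1,1,1,1,1} = 0
G(25) = mex{0,0,0,0,0} = 1
G(26) = mex{1,1,1,1,1} = 0
G(27) = mex{0,0,0,0,0} = 1
P-positions are exactly the n with G(n) = 0.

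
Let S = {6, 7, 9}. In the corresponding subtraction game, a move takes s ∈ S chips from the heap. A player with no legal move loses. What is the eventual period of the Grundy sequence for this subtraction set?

G(0) = 0
G(1) = mex{} = 0
G(2) = mex{} = 0
G(3) = mex{} = 0
G(4) = mex{} = 0
G(5) = mex{} = 0
G(6) = mex{0} = 1
G(7) = mex{0,0} = 1
G(8) = mex{0,0} = 1
G(9) = mex{0,0,0} = 1
G(10) = mex{0,0,0} = 1
G(11) = mex{0,0,0} = 1
G(12) = mex{1,0,0} = 2
G(13) = mex{1,1,0} = 2
G(14) = mex{1,1,0} = 2
G(15) = mex{1,1,1} = 0
G(16) = mex{1,1,1} = 0
G(17) = mex{1,1,1} = 0
G(18) = mex{2,1,1} = 0
G(19) = mex{2,2,1} = 0
G(20) = mex{2,2,1} = 0
G(21) = mex{0,2,2} = 1
G(22) = mex{0,0,2} = 1
G(23) = mex{0,0,2} = 1
G(24) = mex{0,0,0} = 1
G(25) = mex{0,0,0} = 1
G(26) = mex{0,0,0} = 1
G(27) = mex{1,0,0} = 2
G(28) = mex{1,1,0} = 2
G(29) = mex{1,1,0} = 2
G(30) = mex{1,1,1} = 0
G(31) = mex{1,1,1} = 0
G(n+15) = G(n) holds for n = 0,…,8 (a full window of length max(S) = 9), so the sequence is purely periodic with period 15.

15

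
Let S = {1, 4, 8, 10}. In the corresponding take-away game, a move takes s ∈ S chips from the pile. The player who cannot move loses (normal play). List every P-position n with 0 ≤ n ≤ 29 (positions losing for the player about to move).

n :  0  1  2  3  4  5  6  7  8  9 10 11 12 13 14 15 16 17 18 19 20 21 22 23 24 25 26 27 28 29
G :  0  1  0  1  2  0  1  0  1  2  3  2  3  4  0  1  0  1  2  0  1  0  1  2  3  2  3  4  0  1
P-positions are exactly the n with G(n) = 0.

0, 2, 5, 7, 14, 16, 19, 21, 28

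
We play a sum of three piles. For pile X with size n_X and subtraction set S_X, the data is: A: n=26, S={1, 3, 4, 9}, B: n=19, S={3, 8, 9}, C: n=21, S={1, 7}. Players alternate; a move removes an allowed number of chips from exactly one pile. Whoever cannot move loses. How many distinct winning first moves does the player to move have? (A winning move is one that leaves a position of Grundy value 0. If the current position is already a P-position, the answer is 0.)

Pile A, S = {1, 3, 4, 9}:
G(0) = 0
G(1) = mex{0} = 1
G(2) = mex{1} = 0
G(3) = mex{0,0} = 1
G(4) = mex{1,1,0} = 2
G(5) = mex{2,0,1} = 3
G(6) = mex{3,1,0} = 2
G(7) = mex{2,2,1} = 0
G(8) = mex{0,3,2} = 1
G(9) = mex{1,2,3,0} = 4
G(10) = mex{4,0,2,1} = 3
G(11) = mex{3,1,0,0} = 2
G(12) = mex{2,4,1,1} = 0
G(13) = mex{0,3,4,2} = 1
G(14) = mex{1,2,3,3} = 0
G(15) = mex{0,0,2,2} = 1
G(16) = mex{1,1,0,0} = 2
G(17) = mex{2,0,1,1} = 3
G(18) = mex{3,1,0,4} = 2
G(19) = mex{2,2,1,3} = 0
G(20) = mex{0,3,2,2} = 1
G(21) = mex{1,2,3,0} = 4
G(22) = mex{4,0,2,1} = 3
G(23) = mex{3,1,0,0} = 2
G(24) = mex{2,4,1,1} = 0
G(25) = mex{0,3,4,2} = 1
G(26) = mex{1,2,3,3} = 0
G_A(26) = 0.
Pile B, S = {3, 8, 9}:
n :  0  1  2  3  4  5  6  7  8  9 10 11 12 13 14 15 16 17 18 19
G :  0  0  0  1  1  1  0  0  2  1  1  3  0  0  2  1  1  0  0  0
G_B(19) = 0.
Pile C, S = {1, 7}:
n :  0  1  2  3  4  5  6  7  8  9 10 11 12 13 14 15 16 17 18 19 20 21
G :  0  1  0  1  0  1  0  1  0  1  0  1  0  1  0  1  0  1  0  1  0  1
G_C(21) = 1.
Combined Grundy value = 0 ⊕ 0 ⊕ 1 = 1.
A winning move leaves total XOR = 0, i.e. changes one component's Grundy value g to g ⊕ X where X is the current total.
Pile A: need g' = 0⊕1 = 1. Options: 26−1→G=1, 26−3→G=2, 26−4→G=3, 26−9→G=3. Hits: 1.
Pile B: need g' = 0⊕1 = 1. Options: 19−3→G=1, 19−8→G=3, 19−9→G=1. Hits: 2.
Pile C: need g' = 1⊕1 = 0. Options: 21−1→G=0, 21−7→G=0. Hits: 2.

5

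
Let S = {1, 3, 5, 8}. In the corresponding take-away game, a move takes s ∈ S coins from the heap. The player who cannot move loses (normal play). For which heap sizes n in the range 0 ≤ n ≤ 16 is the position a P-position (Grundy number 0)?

G(0) = 0
G(1) = mex{0} = 1
G(2) = mex{1} = 0
G(3) = mex{0,0} = 1
G(4) = mex{1,1} = 0
G(5) = mex{0,0,0} = 1
G(6) = mex{1,1,1} = 0
G(7) = mex{0,0,0} = 1
G(8) = mex{1,1,1,0} = 2
G(9) = mex{2,0,0,1} = 3
G(10) = mex{3,1,1,0} = 2
G(11) = mex{2,2,0,1} = 3
G(12) = mex{3,3,1,0} = 2
G(13) = mex{2,2,2,1} = 0
G(14) = mex{0,3,3,0} = 1
G(15) = mex{1,2,2,1} = 0
G(16) = mex{0,0,3,2} = 1
P-positions are exactly the n with G(n) = 0.

0, 2, 4, 6, 13, 15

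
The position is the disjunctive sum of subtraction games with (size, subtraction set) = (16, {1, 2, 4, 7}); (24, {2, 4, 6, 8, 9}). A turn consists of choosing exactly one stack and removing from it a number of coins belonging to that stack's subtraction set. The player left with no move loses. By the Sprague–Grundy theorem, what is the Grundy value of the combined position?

0

Stack A, S = {1, 2, 4, 7}:
n :  0  1  2  3  4  5  6  7  8  9 10 11 12 13 14 15 16
G :  0  1  2  0  1  2  0  1  2  0  1  2  0  1  2  0  1
G_A(16) = 1.
Stack B, S = {2, 4, 6, 8, 9}:
G(0) = 0
G(1) = mex{} = 0
G(2) = mex{0} = 1
G(3) = mex{0} = 1
G(4) = mex{1,0} = 2
G(5) = mex{1,0} = 2
G(6) = mex{2,1,0} = 3
G(7) = mex{2,1,0} = 3
G(8) = mex{3,2,1,0} = 4
G(9) = mex{3,2,1,0,0} = 4
G(10) = mex{4,3,2,1,0} = 5
G(11) = mex{4,3,2,1,1} = 0
G(12) = mex{5,4,3,2,1} = 0
G(13) = mex{0,4,3,2,2} = 1
G(14) = mex{0,5,4,3,2} = 1
G(15) = mex{1,0,4,3,3} = 2
G(16) = mex{1,0,5,4,3} = 2
G(17) = mex{2,1,0,4,4} = 3
G(18) = mex{2,1,0,5,4} = 3
G(19) = mex{3,2,1,0,5} = 4
G(20) = mex{3,2,1,0,0} = 4
G(21) = mex{4,3,2,1,0} = 5
G(22) = mex{4,3,2,1,1} = 0
G(23) = mex{5,4,3,2,1} = 0
G(24) = mex{0,4,3,2,2} = 1
G_B(24) = 1.
Combined Grundy value = 1 ⊕ 1 = 0.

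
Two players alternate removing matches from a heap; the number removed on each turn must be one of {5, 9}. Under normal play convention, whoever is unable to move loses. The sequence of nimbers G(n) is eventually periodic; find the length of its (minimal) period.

n :  0  1  2  3  4  5  6  7  8  9 10 11 12 13 14 15 16 17 18 19 20 21 22 23 24 25 26 27 28 29
G :  0  0  0  0  0  1  1  1  1  1  2  2  2  2  0  0  0  0  0  1  1  1  1  1  2  2  2  2  0  0
G(n+14) = G(n) holds for n = 0,…,8 (a full window of length max(S) = 9), so the sequence is purely periodic with period 14.

14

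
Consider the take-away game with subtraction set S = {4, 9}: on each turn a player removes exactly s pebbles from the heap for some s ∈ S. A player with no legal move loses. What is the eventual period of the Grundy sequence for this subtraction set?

13

G(0) = 0
G(1) = mex{} = 0
G(2) = mex{} = 0
G(3) = mex{} = 0
G(4) = mex{0} = 1
G(5) = mex{0} = 1
G(6) = mex{0} = 1
G(7) = mex{0} = 1
G(8) = mex{1} = 0
G(9) = mex{1,0} = 2
G(10) = mex{1,0} = 2
G(11) = mex{1,0} = 2
G(12) = mex{0,0} = 1
G(13) = mex{2,1} = 0
G(14) = mex{2,1} = 0
G(15) = mex{2,1} = 0
G(16) = mex{1,1} = 0
G(17) = mex{0,0} = 1
G(18) = mex{0,2} = 1
G(19) = mex{0,2} = 1
G(20) = mex{0,2} = 1
G(21) = mex{1,1} = 0
G(22) = mex{1,0} = 2
G(23) = mex{1,0} = 2
G(24) = mex{1,0} = 2
G(25) = mex{0,0} = 1
G(26) = mex{2,1} = 0
G(27) = mex{2,1} = 0
G(n+13) = G(n) holds for n = 0,…,8 (a full window of length max(S) = 9), so the sequence is purely periodic with period 13.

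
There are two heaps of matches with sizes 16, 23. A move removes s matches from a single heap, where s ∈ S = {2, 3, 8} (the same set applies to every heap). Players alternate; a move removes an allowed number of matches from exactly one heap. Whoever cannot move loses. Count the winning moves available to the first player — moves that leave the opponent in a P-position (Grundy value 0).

All heaps use S = {2, 3, 8}:
n :  0  1  2  3  4  5  6  7  8  9 10 11 12 13 14 15 16 17 18 19 20 21 22 23
G :  0  0  1  1  2  0  0  1  1  2  0  0  1  1  2  0  0  1  1  2  0  0  1  1
Heap A: G(16) = 0.
Heap B: G(23) = 1.
Combined Grundy value = 0 ⊕ 1 = 1.
A winning move leaves total XOR = 0, i.e. changes one component's Grundy value g to g ⊕ X where X is the current total.
Heap A: need g' = 0⊕1 = 1. Options: 16−2→G=2, 16−3→G=1, 16−8→G=1. Hits: 2.
Heap B: need g' = 1⊕1 = 0. Options: 23−2→G=0, 23−3→G=0, 23−8→G=0. Hits: 3.

5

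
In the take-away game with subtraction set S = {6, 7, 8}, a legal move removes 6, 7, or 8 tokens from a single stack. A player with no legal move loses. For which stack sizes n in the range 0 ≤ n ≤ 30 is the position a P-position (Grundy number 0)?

n :  0  1  2  3  4  5  6  7  8  9 10 11 12 13 14 15 16 17 18 19 20 21 22 23 24 25 26 27 28 29 30
G :  0  0  0  0  0  0  1  1  1  1  1  1  2  2  0  0  0  0  0  0  1  1  1  1  1  1  2  2  0  0  0
P-positions are exactly the n with G(n) = 0.

0, 1, 2, 3, 4, 5, 14, 15, 16, 17, 18, 19, 28, 29, 30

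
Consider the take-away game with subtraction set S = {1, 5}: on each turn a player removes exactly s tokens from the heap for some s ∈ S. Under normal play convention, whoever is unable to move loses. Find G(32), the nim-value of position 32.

0

G(0) = 0
G(1) = mex{0} = 1
G(2) = mex{1} = 0
G(3) = mex{0} = 1
G(4) = mex{1} = 0
G(5) = mex{0,0} = 1
G(6) = mex{1,1} = 0
G(7) = mex{0,0} = 1
G(8) = mex{1,1} = 0
G(9) = mex{0,0} = 1
G(10) = mex{1,1} = 0
G(11) = mex{0,0} = 1
G(12) = mex{1,1} = 0
G(13) = mex{0,0} = 1
G(14) = mex{1,1} = 0
G(15) = mex{0,0} = 1
G(16) = mex{1,1} = 0
G(17) = mex{0,0} = 1
G(18) = mex{1,1} = 0
G(19) = mex{0,0} = 1
G(20) = mex{1,1} = 0
G(21) = mex{0,0} = 1
G(22) = mex{1,1} = 0
G(23) = mex{0,0} = 1
G(24) = mex{1,1} = 0
G(25) = mex{0,0} = 1
G(26) = mex{1,1} = 0
G(27) = mex{0,0} = 1
G(28) = mex{1,1} = 0
G(29) = mex{0,0} = 1
G(30) = mex{1,1} = 0
G(31) = mex{0,0} = 1
G(32) = mex{1,1} = 0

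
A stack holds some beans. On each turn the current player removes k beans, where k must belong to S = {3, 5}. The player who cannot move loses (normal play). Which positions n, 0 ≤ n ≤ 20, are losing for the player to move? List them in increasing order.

G(0) = 0
G(1) = mex{} = 0
G(2) = mex{} = 0
G(3) = mex{0} = 1
G(4) = mex{0} = 1
G(5) = mex{0,0} = 1
G(6) = mex{1,0} = 2
G(7) = mex{1,0} = 2
G(8) = mex{1,1} = 0
G(9) = mex{2,1} = 0
G(10) = mex{2,1} = 0
G(11) = mex{0,2} = 1
G(12) = mex{0,2} = 1
G(13) = mex{0,0} = 1
G(14) = mex{1,0} = 2
G(15) = mex{1,0} = 2
G(16) = mex{1,1} = 0
G(17) = mex{2,1} = 0
G(18) = mex{2,1} = 0
G(19) = mex{0,2} = 1
G(20) = mex{0,2} = 1
P-positions are exactly the n with G(n) = 0.

0, 1, 2, 8, 9, 10, 16, 17, 18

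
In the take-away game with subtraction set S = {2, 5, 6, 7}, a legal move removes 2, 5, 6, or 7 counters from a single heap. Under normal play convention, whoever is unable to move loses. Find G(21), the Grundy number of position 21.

G(0) = 0
G(1) = mex{} = 0
G(2) = mex{0} = 1
G(3) = mex{0} = 1
G(4) = mex{1} = 0
G(5) = mex{1,0} = 2
G(6) = mex{0,0,0} = 1
G(7) = mex{2,1,0,0} = 3
G(8) = mex{1,1,1,0} = 2
G(9) = mex{3,0,1,1} = 2
G(10) = mex{2,2,0,1} = 3
G(11) = mex{2,1,2,0} = 3
G(12) = mex{3,3,1,2} = 0
G(13) = mex{3,2,3,1} = 0
G(14) = mex{0,2,2,3} = 1
G(15) = mex{0,3,2,2} = 1
G(16) = mex{1,3,3,2} = 0
G(17) = mex{1,0,3,3} = 2
G(18) = mex{0,0,0,3} = 1
G(19) = mex{2,1,0,0} = 3
G(20) = mex{1,1,1,0} = 2
G(21) = mex{3,0,1,1} = 2

2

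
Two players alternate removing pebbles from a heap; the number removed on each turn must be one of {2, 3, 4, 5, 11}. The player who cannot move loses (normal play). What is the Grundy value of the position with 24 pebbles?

1

n :  0  1  2  3  4  5  6  7  8  9 10 11 12 13 14 15 16 17 18 19 20 21 22 23 24
G :  0  0  1  1  2  2  3  0  0  1  1  2  2  3  0  0  1  1  2  2  3  0  0  1  1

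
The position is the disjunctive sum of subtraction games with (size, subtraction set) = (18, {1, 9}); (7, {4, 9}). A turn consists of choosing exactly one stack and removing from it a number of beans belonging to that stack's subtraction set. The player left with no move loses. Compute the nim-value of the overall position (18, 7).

Stack A, S = {1, 9}:
G(0) = 0
G(1) = mex{0} = 1
G(2) = mex{1} = 0
G(3) = mex{0} = 1
G(4) = mex{1} = 0
G(5) = mex{0} = 1
G(6) = mex{1} = 0
G(7) = mex{0} = 1
G(8) = mex{1} = 0
G(9) = mex{0,0} = 1
G(10) = mex{1,1} = 0
G(11) = mex{0,0} = 1
G(12) = mex{1,1} = 0
G(13) = mex{0,0} = 1
G(14) = mex{1,1} = 0
G(15) = mex{0,0} = 1
G(16) = mex{1,1} = 0
G(17) = mex{0,0} = 1
G(18) = mex{1,1} = 0
G_A(18) = 0.
Stack B, S = {4, 9}:
n : 0 1 2 3 4 5 6 7
G : 0 0 0 0 1 1 1 1
G_B(7) = 1.
Combined Grundy value = 0 ⊕ 1 = 1.

1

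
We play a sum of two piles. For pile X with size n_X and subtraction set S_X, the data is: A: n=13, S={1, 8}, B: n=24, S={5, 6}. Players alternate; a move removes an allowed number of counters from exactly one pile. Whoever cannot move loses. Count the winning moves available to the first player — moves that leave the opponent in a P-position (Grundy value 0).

Pile A, S = {1, 8}:
G(0) = 0
G(1) = mex{0} = 1
G(2) = mex{1} = 0
G(3) = mex{0} = 1
G(4) = mex{1} = 0
G(5) = mex{0} = 1
G(6) = mex{1} = 0
G(7) = mex{0} = 1
G(8) = mex{1,0} = 2
G(9) = mex{2,1} = 0
G(10) = mex{0,0} = 1
G(11) = mex{1,1} = 0
G(12) = mex{0,0} = 1
G(13) = mex{1,1} = 0
G_A(13) = 0.
Pile B, S = {5, 6}:
G(0) = 0
G(1) = mex{} = 0
G(2) = mex{} = 0
G(3) = mex{} = 0
G(4) = mex{} = 0
G(5) = mex{0} = 1
G(6) = mex{0,0} = 1
G(7) = mex{0,0} = 1
G(8) = mex{0,0} = 1
G(9) = mex{0,0} = 1
G(10) = mex{1,0} = 2
G(11) = mex{1,1} = 0
G(12) = mex{1,1} = 0
G(13) = mex{1,1} = 0
G(14) = mex{1,1} = 0
G(15) = mex{2,1} = 0
G(16) = mex{0,2} = 1
G(17) = mex{0,0} = 1
G(18) = mex{0,0} = 1
G(19) = mex{0,0} = 1
G(20) = mex{0,0} = 1
G(21) = mex{1,0} = 2
G(22) = mex{1,1} = 0
G(23) = mex{1,1} = 0
G(24) = mex{1,1} = 0
G_B(24) = 0.
Combined Grundy value = 0 ⊕ 0 = 0.
A winning move leaves total XOR = 0, i.e. changes one component's Grundy value g to g ⊕ X where X is the current total.
Pile A: target g' = 0⊕0 = 0, but every legal move changes the Grundy value (mex property), so 0 moves.
Pile B: target g' = 0⊕0 = 0, but every legal move changes the Grundy value (mex property), so 0 moves.

0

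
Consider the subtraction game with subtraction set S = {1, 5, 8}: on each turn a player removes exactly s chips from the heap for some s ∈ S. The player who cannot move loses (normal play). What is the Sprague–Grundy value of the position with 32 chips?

G(0) = 0
G(1) = mex{0} = 1
G(2) = mex{1} = 0
G(3) = mex{0} = 1
G(4) = mex{1} = 0
G(5) = mex{0,0} = 1
G(6) = mex{1,1} = 0
G(7) = mex{0,0} = 1
G(8) = mex{1,1,0} = 2
G(9) = mex{2,0,1} = 3
G(10) = mex{3,1,0} = 2
G(11) = mex{2,0,1} = 3
G(12) = mex{3,1,0} = 2
G(13) = mex{2,2,1} = 0
G(14) = mex{0,3,0} = 1
G(15) = mex{1,2,1} = 0
G(16) = mex{0,3,2} = 1
G(17) = mex{1,2,3} = 0
G(18) = mex{0,0,2} = 1
G(19) = mex{1,1,3} = 0
G(20) = mex{0,0,2} = 1
G(21) = mex{1,1,0} = 2
G(22) = mex{2,0,1} = 3
G(23) = mex{3,1,0} = 2
G(24) = mex{2,0,1} = 3
G(25) = mex{3,1,0} = 2
G(26) = mex{2,2,1} = 0
G(27) = mex{0,3,0} = 1
G(28) = mex{1,2,1} = 0
G(29) = mex{0,3,2} = 1
G(30) = mex{1,2,3} = 0
G(31) = mex{0,0,2} = 1
G(32) = mex{1,1,3} = 0

0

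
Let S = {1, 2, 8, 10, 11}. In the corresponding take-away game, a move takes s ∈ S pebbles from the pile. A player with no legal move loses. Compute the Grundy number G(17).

2

G(0) = 0
G(1) = mex{0} = 1
G(2) = mex{1,0} = 2
G(3) = mex{2,1} = 0
G(4) = mex{0,2} = 1
G(5) = mex{1,0} = 2
G(6) = mex{2,1} = 0
G(7) = mex{0,2} = 1
G(8) = mex{1,0,0} = 2
G(9) = mex{2,1,1} = 0
G(10) = mex{0,2,2,0} = 1
G(11) = mex{1,0,0,1,0} = 2
G(12) = mex{2,1,1,2,1} = 0
G(13) = mex{0,2,2,0,2} = 1
G(14) = mex{1,0,0,1,0} = 2
G(15) = mex{2,1,1,2,1} = 0
G(16) = mex{0,2,2,0,2} = 1
G(17) = mex{1,0,0,1,0} = 2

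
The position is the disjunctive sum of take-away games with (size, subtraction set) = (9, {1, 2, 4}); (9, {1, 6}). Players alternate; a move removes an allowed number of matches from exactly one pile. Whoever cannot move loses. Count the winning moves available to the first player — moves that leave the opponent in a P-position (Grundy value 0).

Pile A, S = {1, 2, 4}:
n : 0 1 2 3 4 5 6 7 8 9
G : 0 1 2 0 1 2 0 1 2 0
G_A(9) = 0.
Pile B, S = {1, 6}:
G(0) = 0
G(1) = mex{0} = 1
G(2) = mex{1} = 0
G(3) = mex{0} = 1
G(4) = mex{1} = 0
G(5) = mex{0} = 1
G(6) = mex{1,0} = 2
G(7) = mex{2,1} = 0
G(8) = mex{0,0} = 1
G(9) = mex{1,1} = 0
G_B(9) = 0.
Combined Grundy value = 0 ⊕ 0 = 0.
A winning move leaves total XOR = 0, i.e. changes one component's Grundy value g to g ⊕ X where X is the current total.
Pile A: target g' = 0⊕0 = 0, but every legal move changes the Grundy value (mex property), so 0 moves.
Pile B: target g' = 0⊕0 = 0, but every legal move changes the Grundy value (mex property), so 0 moves.

0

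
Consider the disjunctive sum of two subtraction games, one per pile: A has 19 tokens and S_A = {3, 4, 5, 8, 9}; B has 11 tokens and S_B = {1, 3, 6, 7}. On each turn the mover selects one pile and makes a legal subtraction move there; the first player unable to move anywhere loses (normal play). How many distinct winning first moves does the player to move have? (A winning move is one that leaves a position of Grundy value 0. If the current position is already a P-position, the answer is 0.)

4

Pile A, S = {3, 4, 5, 8, 9}:
n :  0  1  2  3  4  5  6  7  8  9 10 11 12 13 14 15 16 17 18 19
G :  0  0  0  1  1  1  2  2  2  3  3  3  0  0  0  1  1  1  2  2
G_A(19) = 2.
Pile B, S = {1, 3, 6, 7}:
G(0) = 0
G(1) = mex{0} = 1
G(2) = mex{1} = 0
G(3) = mex{0,0} = 1
G(4) = mex{1,1} = 0
G(5) = mex{0,0} = 1
G(6) = mex{1,1,0} = 2
G(7) = mex{2,0,1,0} = 3
G(8) = mex{3,1,0,1} = 2
G(9) = mex{2,2,1,0} = 3
G(10) = mex{3,3,0,1} = 2
G(11) = mex{2,2,1,0} = 3
G_B(11) = 3.
Combined Grundy value = 2 ⊕ 3 = 1.
A winning move leaves total XOR = 0, i.e. changes one component's Grundy value g to g ⊕ X where X is the current total.
Pile A: need g' = 2⊕1 = 3. Options: 19−3→G=1, 19−4→G=1, 19−5→G=0, 19−8→G=3, 19−9→G=3. Hits: 2.
Pile B: need g' = 3⊕1 = 2. Options: 11−1→G=2, 11−3→G=2, 11−6→G=1, 11−7→G=0. Hits: 2.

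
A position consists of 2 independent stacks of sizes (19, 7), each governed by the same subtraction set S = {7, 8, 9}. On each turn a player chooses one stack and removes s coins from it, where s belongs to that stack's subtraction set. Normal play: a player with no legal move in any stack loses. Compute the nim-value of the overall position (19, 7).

All stacks use S = {7, 8, 9}:
G(0) = 0
G(1) = mex{} = 0
G(2) = mex{} = 0
G(3) = mex{} = 0
G(4) = mex{} = 0
G(5) = mex{} = 0
G(6) = mex{} = 0
G(7) = mex{0} = 1
G(8) = mex{0,0} = 1
G(9) = mex{0,0,0} = 1
G(10) = mex{0,0,0} = 1
G(11) = mex{0,0,0} = 1
G(12) = mex{0,0,0} = 1
G(13) = mex{0,0,0} = 1
G(14) = mex{1,0,0} = 2
G(15) = mex{1,1,0} = 2
G(16) = mex{1,1,1} = 0
G(17) = mex{1,1,1} = 0
G(18) = mex{1,1,1} = 0
G(19) = mex{1,1,1} = 0
Stack A: G(19) = 0.
Stack B: G(7) = 1.
Combined Grundy value = 0 ⊕ 1 = 1.

1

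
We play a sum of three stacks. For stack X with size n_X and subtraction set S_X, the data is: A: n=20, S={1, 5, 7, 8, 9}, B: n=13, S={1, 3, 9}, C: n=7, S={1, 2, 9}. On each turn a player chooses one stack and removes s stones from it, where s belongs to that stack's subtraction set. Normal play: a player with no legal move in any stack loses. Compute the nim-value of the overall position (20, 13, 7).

Stack A, S = {1, 5, 7, 8, 9}:
n :  0  1  2  3  4  5  6  7  8  9 10 11 12 13 14 15 16 17 18 19 20
G :  0  1  0  1  0  1  0  1  2  3  2  3  2  3  2  3  0  1  0  1  0
G_A(20) = 0.
Stack B, S = {1, 3, 9}:
n :  0  1  2  3  4  5  6  7  8  9 10 11 12 13
G :  0  1  0  1  0  1  0  1  0  1  0  1  0  1
G_B(13) = 1.
Stack C, S = {1, 2, 9}:
G(0) = 0
G(1) = mex{0} = 1
G(2) = mex{1,0} = 2
G(3) = mex{2,1} = 0
G(4) = mex{0,2} = 1
G(5) = mex{1,0} = 2
G(6) = mex{2,1} = 0
G(7) = mex{0,2} = 1
G_C(7) = 1.
Combined Grundy value = 0 ⊕ 1 ⊕ 1 = 0.

0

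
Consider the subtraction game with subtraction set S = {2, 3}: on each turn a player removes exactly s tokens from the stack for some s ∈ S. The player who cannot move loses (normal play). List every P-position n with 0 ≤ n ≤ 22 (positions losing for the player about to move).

n :  0  1  2  3  4  5  6  7  8  9 10 11 12 13 14 15 16 17 18 19 20 21 22
G :  0  0  1  1  2  0  0  1  1  2  0  0  1  1  2  0  0  1  1  2  0  0  1
P-positions are exactly the n with G(n) = 0.

0, 1, 5, 6, 10, 11, 15, 16, 20, 21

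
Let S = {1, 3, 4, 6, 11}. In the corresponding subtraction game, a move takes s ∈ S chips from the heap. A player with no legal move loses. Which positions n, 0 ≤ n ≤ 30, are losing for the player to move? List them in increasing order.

0, 2, 7, 9, 14, 16, 21, 23, 28, 30

G(0) = 0
G(1) = mex{0} = 1
G(2) = mex{1} = 0
G(3) = mex{0,0} = 1
G(4) = mex{1,1,0} = 2
G(5) = mex{2,0,1} = 3
G(6) = mex{3,1,0,0} = 2
G(7) = mex{2,2,1,1} = 0
G(8) = mex{0,3,2,0} = 1
G(9) = mex{1,2,3,1} = 0
G(10) = mex{0,0,2,2} = 1
G(11) = mex{1,1,0,3,0} = 2
G(12) = mex{2,0,1,2,1} = 3
G(13) = mex{3,1,0,0,0} = 2
G(14) = mex{2,2,1,1,1} = 0
G(15) = mex{0,3,2,0,2} = 1
G(16) = mex{1,2,3,1,3} = 0
G(17) = mex{0,0,2,2,2} = 1
G(18) = mex{1,1,0,3,0} = 2
G(19) = mex{2,0,1,2,1} = 3
G(20) = mex{3,1,0,0,0} = 2
G(21) = mex{2,2,1,1,1} = 0
G(22) = mex{0,3,2,0,2} = 1
G(23) = mex{1,2,3,1,3} = 0
G(24) = mex{0,0,2,2,2} = 1
G(25) = mex{1,1,0,3,0} = 2
G(26) = mex{2,0,1,2,1} = 3
G(27) = mex{3,1,0,0,0} = 2
G(28) = mex{2,2,1,1,1} = 0
G(29) = mex{0,3,2,0,2} = 1
G(30) = mex{1,2,3,1,3} = 0
P-positions are exactly the n with G(n) = 0.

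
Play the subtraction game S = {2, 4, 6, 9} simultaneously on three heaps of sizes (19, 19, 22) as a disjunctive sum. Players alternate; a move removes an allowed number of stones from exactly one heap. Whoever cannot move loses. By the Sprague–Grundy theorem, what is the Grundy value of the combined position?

3

All heaps use S = {2, 4, 6, 9}:
G(0) = 0
G(1) = mex{} = 0
G(2) = mex{0} = 1
G(3) = mex{0} = 1
G(4) = mex{1,0} = 2
G(5) = mex{1,0} = 2
G(6) = mex{2,1,0} = 3
G(7) = mex{2,1,0} = 3
G(8) = mex{3,2,1} = 0
G(9) = mex{3,2,1,0} = 4
G(10) = mex{0,3,2,0} = 1
G(11) = mex{4,3,2,1} = 0
G(12) = mex{1,0,3,1} = 2
G(13) = mex{0,4,3,2} = 1
G(14) = mex{2,1,0,2} = 3
G(15) = mex{1,0,4,3} = 2
G(16) = mex{3,2,1,3} = 0
G(17) = mex{2,1,0,0} = 3
G(18) = mex{0,3,2,4} = 1
G(19) = mex{3,2,1,1} = 0
G(20) = mex{1,0,3,0} = 2
G(21) = mex{0,3,2,2} = 1
G(22) = mex{2,1,0,1} = 3
Heap A: G(19) = 0.
Heap B: G(19) = 0.
Heap C: G(22) = 3.
Combined Grundy value = 0 ⊕ 0 ⊕ 3 = 3.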